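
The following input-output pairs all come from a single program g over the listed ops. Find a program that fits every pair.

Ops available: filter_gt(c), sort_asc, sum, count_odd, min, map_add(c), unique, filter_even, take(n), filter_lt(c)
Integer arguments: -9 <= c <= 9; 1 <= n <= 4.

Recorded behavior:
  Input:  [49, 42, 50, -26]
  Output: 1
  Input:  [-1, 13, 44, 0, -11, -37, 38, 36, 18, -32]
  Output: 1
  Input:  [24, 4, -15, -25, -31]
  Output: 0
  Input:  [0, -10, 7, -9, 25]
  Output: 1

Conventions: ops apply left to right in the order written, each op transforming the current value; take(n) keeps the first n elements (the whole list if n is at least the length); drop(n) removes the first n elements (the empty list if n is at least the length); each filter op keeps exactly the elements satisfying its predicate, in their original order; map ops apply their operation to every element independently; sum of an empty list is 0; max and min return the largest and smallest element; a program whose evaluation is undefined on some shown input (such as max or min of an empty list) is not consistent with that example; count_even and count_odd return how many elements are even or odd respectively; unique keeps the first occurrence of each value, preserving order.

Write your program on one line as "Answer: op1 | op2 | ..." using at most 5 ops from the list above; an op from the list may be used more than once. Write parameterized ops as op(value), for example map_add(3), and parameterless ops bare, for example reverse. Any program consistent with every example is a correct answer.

filter_even | filter_lt(-9) | map_add(-1) | count_odd

Check, running the answer program on each example:
  [49, 42, 50, -26] -> [42, 50, -26] -> [-26] -> [-27] -> 1
  [-1, 13, 44, 0, -11, -37, 38, 36, 18, -32] -> [44, 0, 38, 36, 18, -32] -> [-32] -> [-33] -> 1
  [24, 4, -15, -25, -31] -> [24, 4] -> [] -> [] -> 0
  [0, -10, 7, -9, 25] -> [0, -10] -> [-10] -> [-11] -> 1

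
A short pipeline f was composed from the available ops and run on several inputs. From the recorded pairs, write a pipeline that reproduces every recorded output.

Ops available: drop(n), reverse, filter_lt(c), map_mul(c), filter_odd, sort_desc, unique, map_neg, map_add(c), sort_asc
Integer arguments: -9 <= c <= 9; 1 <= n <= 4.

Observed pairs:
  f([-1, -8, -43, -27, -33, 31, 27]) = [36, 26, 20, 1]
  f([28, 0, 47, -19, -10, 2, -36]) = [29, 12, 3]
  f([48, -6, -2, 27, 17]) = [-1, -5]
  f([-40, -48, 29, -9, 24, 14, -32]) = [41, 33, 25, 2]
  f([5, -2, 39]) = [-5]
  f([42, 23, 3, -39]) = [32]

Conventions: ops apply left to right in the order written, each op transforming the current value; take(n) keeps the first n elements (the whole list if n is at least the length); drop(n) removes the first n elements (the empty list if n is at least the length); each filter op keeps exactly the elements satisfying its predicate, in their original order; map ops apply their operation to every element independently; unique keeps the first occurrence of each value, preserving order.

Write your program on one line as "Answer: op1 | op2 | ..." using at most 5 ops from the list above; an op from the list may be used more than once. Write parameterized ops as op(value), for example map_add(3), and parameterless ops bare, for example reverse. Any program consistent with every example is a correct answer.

filter_lt(-1) | map_neg | map_add(-7) | sort_asc | reverse

Check, running the answer program on each example:
  [-1, -8, -43, -27, -33, 31, 27] -> [-8, -43, -27, -33] -> [8, 43, 27, 33] -> [1, 36, 20, 26] -> [1, 20, 26, 36] -> [36, 26, 20, 1]
  [28, 0, 47, -19, -10, 2, -36] -> [-19, -10, -36] -> [19, 10, 36] -> [12, 3, 29] -> [3, 12, 29] -> [29, 12, 3]
  [48, -6, -2, 27, 17] -> [-6, -2] -> [6, 2] -> [-1, -5] -> [-5, -1] -> [-1, -5]
  [-40, -48, 29, -9, 24, 14, -32] -> [-40, -48, -9, -32] -> [40, 48, 9, 32] -> [33, 41, 2, 25] -> [2, 25, 33, 41] -> [41, 33, 25, 2]
  [5, -2, 39] -> [-2] -> [2] -> [-5] -> [-5] -> [-5]
  [42, 23, 3, -39] -> [-39] -> [39] -> [32] -> [32] -> [32]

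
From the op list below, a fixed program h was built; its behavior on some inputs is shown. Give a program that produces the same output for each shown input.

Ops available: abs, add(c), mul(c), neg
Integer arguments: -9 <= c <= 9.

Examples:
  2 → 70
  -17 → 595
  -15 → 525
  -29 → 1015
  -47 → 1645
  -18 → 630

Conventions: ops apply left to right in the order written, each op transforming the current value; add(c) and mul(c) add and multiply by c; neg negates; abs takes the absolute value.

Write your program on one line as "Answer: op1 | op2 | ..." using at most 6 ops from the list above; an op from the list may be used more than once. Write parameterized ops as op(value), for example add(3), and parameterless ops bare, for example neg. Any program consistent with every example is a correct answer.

abs | neg | mul(7) | neg | mul(-5) | neg

Check, running the answer program on each example:
  2 -> 2 -> -2 -> -14 -> 14 -> -70 -> 70
  -17 -> 17 -> -17 -> -119 -> 119 -> -595 -> 595
  -15 -> 15 -> -15 -> -105 -> 105 -> -525 -> 525
  -29 -> 29 -> -29 -> -203 -> 203 -> -1015 -> 1015
  -47 -> 47 -> -47 -> -329 -> 329 -> -1645 -> 1645
  -18 -> 18 -> -18 -> -126 -> 126 -> -630 -> 630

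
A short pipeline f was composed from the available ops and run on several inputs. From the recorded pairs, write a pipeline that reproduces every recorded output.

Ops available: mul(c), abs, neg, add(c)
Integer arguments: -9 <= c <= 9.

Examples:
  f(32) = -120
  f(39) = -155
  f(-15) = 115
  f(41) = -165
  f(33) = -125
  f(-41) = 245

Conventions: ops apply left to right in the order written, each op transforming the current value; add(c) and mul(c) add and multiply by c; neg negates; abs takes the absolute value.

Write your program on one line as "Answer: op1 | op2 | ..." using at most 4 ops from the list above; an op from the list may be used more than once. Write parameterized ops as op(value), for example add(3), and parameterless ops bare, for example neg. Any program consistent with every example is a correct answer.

add(-2) | add(-6) | mul(-5)

Check, running the answer program on each example:
  32 -> 30 -> 24 -> -120
  39 -> 37 -> 31 -> -155
  -15 -> -17 -> -23 -> 115
  41 -> 39 -> 33 -> -165
  33 -> 31 -> 25 -> -125
  -41 -> -43 -> -49 -> 245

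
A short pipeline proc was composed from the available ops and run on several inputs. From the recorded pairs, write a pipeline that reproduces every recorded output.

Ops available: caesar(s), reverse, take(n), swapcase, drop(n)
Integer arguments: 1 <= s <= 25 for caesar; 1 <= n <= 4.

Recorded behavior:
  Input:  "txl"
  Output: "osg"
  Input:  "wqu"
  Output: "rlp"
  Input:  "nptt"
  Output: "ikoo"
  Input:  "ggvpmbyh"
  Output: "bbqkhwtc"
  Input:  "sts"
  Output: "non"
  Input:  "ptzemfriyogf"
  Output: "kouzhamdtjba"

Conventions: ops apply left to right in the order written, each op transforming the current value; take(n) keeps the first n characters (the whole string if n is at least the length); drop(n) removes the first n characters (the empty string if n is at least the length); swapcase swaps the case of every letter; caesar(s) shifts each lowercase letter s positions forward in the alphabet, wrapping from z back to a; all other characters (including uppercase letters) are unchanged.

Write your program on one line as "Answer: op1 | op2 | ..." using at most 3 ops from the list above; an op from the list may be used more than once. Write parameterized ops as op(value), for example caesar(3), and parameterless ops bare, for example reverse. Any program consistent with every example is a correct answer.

caesar(6) | caesar(15)

Check, running the answer program on each example:
  "txl" -> "zdr" -> "osg"
  "wqu" -> "cwa" -> "rlp"
  "nptt" -> "tvzz" -> "ikoo"
  "ggvpmbyh" -> "mmbvshen" -> "bbqkhwtc"
  "sts" -> "yzy" -> "non"
  "ptzemfriyogf" -> "vzfkslxoeuml" -> "kouzhamdtjba"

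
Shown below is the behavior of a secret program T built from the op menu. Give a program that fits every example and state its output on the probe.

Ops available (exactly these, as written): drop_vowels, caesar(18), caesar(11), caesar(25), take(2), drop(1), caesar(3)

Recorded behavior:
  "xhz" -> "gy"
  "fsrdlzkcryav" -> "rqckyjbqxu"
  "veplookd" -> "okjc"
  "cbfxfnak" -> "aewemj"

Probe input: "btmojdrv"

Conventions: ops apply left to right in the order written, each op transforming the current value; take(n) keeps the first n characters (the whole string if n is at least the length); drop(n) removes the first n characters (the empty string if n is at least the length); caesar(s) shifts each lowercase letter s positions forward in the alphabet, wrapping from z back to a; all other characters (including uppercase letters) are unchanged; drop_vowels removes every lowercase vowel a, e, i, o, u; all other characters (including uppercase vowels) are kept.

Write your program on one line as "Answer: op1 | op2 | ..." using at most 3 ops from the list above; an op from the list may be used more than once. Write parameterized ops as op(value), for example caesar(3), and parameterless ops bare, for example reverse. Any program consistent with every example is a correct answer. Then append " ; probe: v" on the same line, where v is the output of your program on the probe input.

drop(1) | drop_vowels | caesar(25) ; probe: "slicqu"

Check, running the answer program on each example:
  "xhz" -> "hz" -> "hz" -> "gy"
  "fsrdlzkcryav" -> "srdlzkcryav" -> "srdlzkcryv" -> "rqckyjbqxu"
  "veplookd" -> "eplookd" -> "plkd" -> "okjc"
  "cbfxfnak" -> "bfxfnak" -> "bfxfnk" -> "aewemj"
  probe: "btmojdrv" -> "tmojdrv" -> "tmjdrv" -> "slicqu"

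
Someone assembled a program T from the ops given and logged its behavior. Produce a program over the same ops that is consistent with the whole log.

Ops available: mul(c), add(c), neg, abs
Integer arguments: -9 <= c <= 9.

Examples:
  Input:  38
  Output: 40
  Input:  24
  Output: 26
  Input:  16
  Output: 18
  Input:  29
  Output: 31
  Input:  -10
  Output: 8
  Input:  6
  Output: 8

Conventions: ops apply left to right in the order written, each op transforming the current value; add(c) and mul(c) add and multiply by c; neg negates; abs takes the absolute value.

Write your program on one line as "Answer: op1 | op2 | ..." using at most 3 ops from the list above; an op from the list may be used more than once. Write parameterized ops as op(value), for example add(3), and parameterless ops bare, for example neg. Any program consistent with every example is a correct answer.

add(5) | add(-3) | abs

Check, running the answer program on each example:
  38 -> 43 -> 40 -> 40
  24 -> 29 -> 26 -> 26
  16 -> 21 -> 18 -> 18
  29 -> 34 -> 31 -> 31
  -10 -> -5 -> -8 -> 8
  6 -> 11 -> 8 -> 8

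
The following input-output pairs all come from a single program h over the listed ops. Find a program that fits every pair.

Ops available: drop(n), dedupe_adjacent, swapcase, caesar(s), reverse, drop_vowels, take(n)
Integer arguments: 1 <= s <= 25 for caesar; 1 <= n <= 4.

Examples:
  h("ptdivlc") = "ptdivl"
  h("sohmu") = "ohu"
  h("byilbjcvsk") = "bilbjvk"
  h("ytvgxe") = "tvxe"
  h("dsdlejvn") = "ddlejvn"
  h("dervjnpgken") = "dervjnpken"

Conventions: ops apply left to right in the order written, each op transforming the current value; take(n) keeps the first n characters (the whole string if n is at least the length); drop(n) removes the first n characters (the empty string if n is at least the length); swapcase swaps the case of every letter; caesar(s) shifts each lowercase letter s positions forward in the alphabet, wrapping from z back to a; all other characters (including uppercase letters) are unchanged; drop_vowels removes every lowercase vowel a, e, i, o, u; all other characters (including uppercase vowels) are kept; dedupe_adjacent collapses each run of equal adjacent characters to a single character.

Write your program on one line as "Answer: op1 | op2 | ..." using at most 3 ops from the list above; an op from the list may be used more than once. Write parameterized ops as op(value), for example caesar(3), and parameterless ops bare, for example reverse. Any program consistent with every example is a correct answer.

caesar(2) | drop_vowels | caesar(24)

Check, running the answer program on each example:
  "ptdivlc" -> "rvfkxne" -> "rvfkxn" -> "ptdivl"
  "sohmu" -> "uqjow" -> "qjw" -> "ohu"
  "byilbjcvsk" -> "dakndlexum" -> "dkndlxm" -> "bilbjvk"
  "ytvgxe" -> "avxizg" -> "vxzg" -> "tvxe"
  "dsdlejvn" -> "fufnglxp" -> "ffnglxp" -> "ddlejvn"
  "dervjnpgken" -> "fgtxlprimgp" -> "fgtxlprmgp" -> "dervjnpken"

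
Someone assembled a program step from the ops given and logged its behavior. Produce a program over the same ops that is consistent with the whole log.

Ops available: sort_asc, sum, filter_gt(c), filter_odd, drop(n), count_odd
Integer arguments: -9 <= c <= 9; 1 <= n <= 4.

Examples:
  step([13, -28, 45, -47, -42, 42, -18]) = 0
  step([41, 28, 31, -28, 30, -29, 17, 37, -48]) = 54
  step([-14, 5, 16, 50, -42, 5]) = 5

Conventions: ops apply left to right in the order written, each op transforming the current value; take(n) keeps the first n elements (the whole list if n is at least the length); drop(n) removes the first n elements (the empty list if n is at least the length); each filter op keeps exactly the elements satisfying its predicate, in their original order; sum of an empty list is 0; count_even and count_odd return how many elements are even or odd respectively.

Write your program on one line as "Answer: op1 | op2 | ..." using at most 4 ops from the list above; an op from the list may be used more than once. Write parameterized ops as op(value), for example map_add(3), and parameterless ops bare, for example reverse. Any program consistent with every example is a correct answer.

drop(3) | filter_gt(-4) | filter_odd | sum

Check, running the answer program on each example:
  [13, -28, 45, -47, -42, 42, -18] -> [-47, -42, 42, -18] -> [42] -> [] -> 0
  [41, 28, 31, -28, 30, -29, 17, 37, -48] -> [-28, 30, -29, 17, 37, -48] -> [30, 17, 37] -> [17, 37] -> 54
  [-14, 5, 16, 50, -42, 5] -> [50, -42, 5] -> [50, 5] -> [5] -> 5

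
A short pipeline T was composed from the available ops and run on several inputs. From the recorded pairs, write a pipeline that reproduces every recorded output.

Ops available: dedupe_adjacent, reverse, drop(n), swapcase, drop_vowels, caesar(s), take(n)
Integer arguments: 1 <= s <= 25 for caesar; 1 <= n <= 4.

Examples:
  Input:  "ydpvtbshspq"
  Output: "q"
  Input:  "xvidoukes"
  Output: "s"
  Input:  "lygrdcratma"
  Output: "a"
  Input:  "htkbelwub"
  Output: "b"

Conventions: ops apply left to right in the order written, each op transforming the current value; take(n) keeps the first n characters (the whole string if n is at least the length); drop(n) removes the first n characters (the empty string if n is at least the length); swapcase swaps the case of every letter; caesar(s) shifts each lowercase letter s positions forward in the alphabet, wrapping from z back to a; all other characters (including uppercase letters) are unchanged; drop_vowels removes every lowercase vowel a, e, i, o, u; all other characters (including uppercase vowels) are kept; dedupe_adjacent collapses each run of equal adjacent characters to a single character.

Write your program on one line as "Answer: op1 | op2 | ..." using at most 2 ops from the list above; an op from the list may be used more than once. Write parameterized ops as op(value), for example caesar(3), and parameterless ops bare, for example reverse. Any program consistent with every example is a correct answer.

reverse | take(1)

Check, running the answer program on each example:
  "ydpvtbshspq" -> "qpshsbtvpdy" -> "q"
  "xvidoukes" -> "sekuodivx" -> "s"
  "lygrdcratma" -> "amtarcdrgyl" -> "a"
  "htkbelwub" -> "buwlebkth" -> "b"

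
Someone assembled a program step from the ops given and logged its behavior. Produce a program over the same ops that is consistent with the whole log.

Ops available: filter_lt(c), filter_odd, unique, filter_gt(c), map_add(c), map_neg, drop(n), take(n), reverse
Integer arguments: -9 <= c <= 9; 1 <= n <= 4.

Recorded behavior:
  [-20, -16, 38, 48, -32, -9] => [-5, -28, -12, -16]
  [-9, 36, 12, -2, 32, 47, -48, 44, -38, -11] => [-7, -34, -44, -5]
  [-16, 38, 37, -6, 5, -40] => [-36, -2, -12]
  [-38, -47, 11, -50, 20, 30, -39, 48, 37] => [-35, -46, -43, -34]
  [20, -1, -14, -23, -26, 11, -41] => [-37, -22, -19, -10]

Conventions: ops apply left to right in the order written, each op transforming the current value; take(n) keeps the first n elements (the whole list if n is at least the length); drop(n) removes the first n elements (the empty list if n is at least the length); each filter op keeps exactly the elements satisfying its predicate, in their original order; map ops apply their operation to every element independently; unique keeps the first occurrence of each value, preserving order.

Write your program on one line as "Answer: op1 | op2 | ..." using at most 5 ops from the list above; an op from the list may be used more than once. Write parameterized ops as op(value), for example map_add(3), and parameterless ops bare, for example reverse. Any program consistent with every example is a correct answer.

filter_lt(9) | filter_lt(-2) | reverse | map_add(4)

Check, running the answer program on each example:
  [-20, -16, 38, 48, -32, -9] -> [-20, -16, -32, -9] -> [-20, -16, -32, -9] -> [-9, -32, -16, -20] -> [-5, -28, -12, -16]
  [-9, 36, 12, -2, 32, 47, -48, 44, -38, -11] -> [-9, -2, -48, -38, -11] -> [-9, -48, -38, -11] -> [-11, -38, -48, -9] -> [-7, -34, -44, -5]
  [-16, 38, 37, -6, 5, -40] -> [-16, -6, 5, -40] -> [-16, -6, -40] -> [-40, -6, -16] -> [-36, -2, -12]
  [-38, -47, 11, -50, 20, 30, -39, 48, 37] -> [-38, -47, -50, -39] -> [-38, -47, -50, -39] -> [-39, -50, -47, -38] -> [-35, -46, -43, -34]
  [20, -1, -14, -23, -26, 11, -41] -> [-1, -14, -23, -26, -41] -> [-14, -23, -26, -41] -> [-41, -26, -23, -14] -> [-37, -22, -19, -10]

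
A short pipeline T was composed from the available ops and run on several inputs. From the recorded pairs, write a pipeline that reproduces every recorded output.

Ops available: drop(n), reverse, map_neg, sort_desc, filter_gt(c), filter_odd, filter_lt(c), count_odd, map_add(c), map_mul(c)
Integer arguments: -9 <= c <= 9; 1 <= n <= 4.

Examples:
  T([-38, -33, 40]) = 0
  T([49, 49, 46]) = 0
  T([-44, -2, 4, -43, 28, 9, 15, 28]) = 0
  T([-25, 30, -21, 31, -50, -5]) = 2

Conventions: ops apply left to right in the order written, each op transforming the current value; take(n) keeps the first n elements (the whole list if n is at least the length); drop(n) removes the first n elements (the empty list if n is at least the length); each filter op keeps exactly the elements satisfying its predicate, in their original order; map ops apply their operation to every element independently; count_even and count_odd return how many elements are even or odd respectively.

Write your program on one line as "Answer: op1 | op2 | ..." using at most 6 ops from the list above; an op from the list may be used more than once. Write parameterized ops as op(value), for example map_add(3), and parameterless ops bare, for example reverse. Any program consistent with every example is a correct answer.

map_neg | map_mul(2) | map_add(-1) | drop(4) | filter_gt(-2) | count_odd

Check, running the answer program on each example:
  [-38, -33, 40] -> [38, 33, -40] -> [76, 66, -80] -> [75, 65, -81] -> [] -> [] -> 0
  [49, 49, 46] -> [-49, -49, -46] -> [-98, -98, -92] -> [-99, -99, -93] -> [] -> [] -> 0
  [-44, -2, 4, -43, 28, 9, 15, 28] -> [44, 2, -4, 43, -28, -9, -15, -28] -> [88, 4, -8, 86, -56, -18, -30, -56] -> [87, 3, -9, 85, -57, -19, -31, -57] -> [-57, -19, -31, -57] -> [] -> 0
  [-25, 30, -21, 31, -50, -5] -> [25, -30, 21, -31, 50, 5] -> [50, -60, 42, -62, 100, 10] -> [49, -61, 41, -63, 99, 9] -> [99, 9] -> [99, 9] -> 2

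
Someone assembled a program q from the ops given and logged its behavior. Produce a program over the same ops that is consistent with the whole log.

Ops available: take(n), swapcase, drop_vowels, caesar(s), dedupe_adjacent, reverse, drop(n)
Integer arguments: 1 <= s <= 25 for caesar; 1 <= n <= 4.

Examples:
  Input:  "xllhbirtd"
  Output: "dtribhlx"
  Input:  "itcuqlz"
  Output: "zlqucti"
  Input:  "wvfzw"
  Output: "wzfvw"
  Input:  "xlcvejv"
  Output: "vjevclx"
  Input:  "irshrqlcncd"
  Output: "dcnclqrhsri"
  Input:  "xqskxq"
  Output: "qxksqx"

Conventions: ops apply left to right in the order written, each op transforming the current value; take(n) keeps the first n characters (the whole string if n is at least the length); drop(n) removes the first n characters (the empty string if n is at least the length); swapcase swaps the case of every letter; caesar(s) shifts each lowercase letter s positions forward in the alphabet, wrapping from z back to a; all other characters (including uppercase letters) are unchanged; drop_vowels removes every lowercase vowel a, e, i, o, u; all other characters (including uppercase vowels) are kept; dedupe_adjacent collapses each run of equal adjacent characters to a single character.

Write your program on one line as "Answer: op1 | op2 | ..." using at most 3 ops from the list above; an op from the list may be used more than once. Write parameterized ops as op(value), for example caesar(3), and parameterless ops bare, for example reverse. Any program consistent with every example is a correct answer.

reverse | dedupe_adjacent

Check, running the answer program on each example:
  "xllhbirtd" -> "dtribhllx" -> "dtribhlx"
  "itcuqlz" -> "zlqucti" -> "zlqucti"
  "wvfzw" -> "wzfvw" -> "wzfvw"
  "xlcvejv" -> "vjevclx" -> "vjevclx"
  "irshrqlcncd" -> "dcnclqrhsri" -> "dcnclqrhsri"
  "xqskxq" -> "qxksqx" -> "qxksqx"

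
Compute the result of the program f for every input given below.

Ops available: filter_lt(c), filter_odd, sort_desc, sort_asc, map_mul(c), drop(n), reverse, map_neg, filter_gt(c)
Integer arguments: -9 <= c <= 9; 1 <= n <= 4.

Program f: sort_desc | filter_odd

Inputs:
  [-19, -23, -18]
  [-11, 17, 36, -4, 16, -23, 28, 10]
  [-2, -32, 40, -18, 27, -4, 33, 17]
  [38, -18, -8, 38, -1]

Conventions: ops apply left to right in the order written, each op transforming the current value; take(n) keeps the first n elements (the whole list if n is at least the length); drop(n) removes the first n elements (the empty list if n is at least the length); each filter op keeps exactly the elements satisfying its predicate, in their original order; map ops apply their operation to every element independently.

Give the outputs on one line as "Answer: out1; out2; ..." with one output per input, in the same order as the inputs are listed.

[-19, -23]; [17, -11, -23]; [33, 27, 17]; [-1]

Execution, op by op:
  [-19, -23, -18] -> [-18, -19, -23] -> [-19, -23]
  [-11, 17, 36, -4, 16, -23, 28, 10] -> [36, 28, 17, 16, 10, -4, -11, -23] -> [17, -11, -23]
  [-2, -32, 40, -18, 27, -4, 33, 17] -> [40, 33, 27, 17, -2, -4, -18, -32] -> [33, 27, 17]
  [38, -18, -8, 38, -1] -> [38, 38, -1, -8, -18] -> [-1]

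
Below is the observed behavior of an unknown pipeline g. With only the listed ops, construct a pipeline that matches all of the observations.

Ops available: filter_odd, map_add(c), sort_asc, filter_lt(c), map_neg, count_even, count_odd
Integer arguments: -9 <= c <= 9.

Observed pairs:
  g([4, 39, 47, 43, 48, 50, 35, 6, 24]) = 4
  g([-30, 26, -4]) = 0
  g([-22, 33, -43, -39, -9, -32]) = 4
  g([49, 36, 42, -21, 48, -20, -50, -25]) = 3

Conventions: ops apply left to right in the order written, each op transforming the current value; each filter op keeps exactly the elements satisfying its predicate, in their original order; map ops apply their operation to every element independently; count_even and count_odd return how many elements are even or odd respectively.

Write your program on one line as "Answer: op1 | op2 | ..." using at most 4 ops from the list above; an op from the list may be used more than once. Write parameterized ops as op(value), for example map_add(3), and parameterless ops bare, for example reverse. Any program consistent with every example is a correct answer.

map_neg | map_add(3) | count_even

Check, running the answer program on each example:
  [4, 39, 47, 43, 48, 50, 35, 6, 24] -> [-4, -39, -47, -43, -48, -50, -35, -6, -24] -> [-1, -36, -44, -40, -45, -47, -32, -3, -21] -> 4
  [-30, 26, -4] -> [30, -26, 4] -> [33, -23, 7] -> 0
  [-22, 33, -43, -39, -9, -32] -> [22, -33, 43, 39, 9, 32] -> [25, -30, 46, 42, 12, 35] -> 4
  [49, 36, 42, -21, 48, -20, -50, -25] -> [-49, -36, -42, 21, -48, 20, 50, 25] -> [-46, -33, -39, 24, -45, 23, 53, 28] -> 3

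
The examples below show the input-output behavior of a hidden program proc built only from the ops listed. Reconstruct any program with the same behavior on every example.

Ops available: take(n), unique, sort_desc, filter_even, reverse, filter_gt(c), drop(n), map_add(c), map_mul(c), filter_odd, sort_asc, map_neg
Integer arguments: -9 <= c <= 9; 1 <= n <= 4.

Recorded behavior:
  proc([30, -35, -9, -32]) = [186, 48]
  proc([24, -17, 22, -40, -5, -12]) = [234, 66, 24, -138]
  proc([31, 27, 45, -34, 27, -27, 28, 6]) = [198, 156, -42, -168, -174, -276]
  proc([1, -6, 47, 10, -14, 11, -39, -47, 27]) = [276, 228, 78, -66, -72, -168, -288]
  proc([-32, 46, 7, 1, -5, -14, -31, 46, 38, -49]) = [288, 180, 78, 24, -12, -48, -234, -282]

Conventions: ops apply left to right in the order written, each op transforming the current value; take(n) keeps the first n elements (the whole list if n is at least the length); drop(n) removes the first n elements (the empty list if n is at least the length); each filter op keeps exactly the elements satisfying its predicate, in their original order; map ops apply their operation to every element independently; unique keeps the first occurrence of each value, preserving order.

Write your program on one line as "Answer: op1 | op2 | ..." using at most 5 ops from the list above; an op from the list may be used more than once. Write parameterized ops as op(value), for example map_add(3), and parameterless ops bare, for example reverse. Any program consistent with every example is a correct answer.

drop(2) | map_mul(-6) | reverse | map_add(-6) | sort_desc

Check, running the answer program on each example:
  [30, -35, -9, -32] -> [-9, -32] -> [54, 192] -> [192, 54] -> [186, 48] -> [186, 48]
  [24, -17, 22, -40, -5, -12] -> [22, -40, -5, -12] -> [-132, 240, 30, 72] -> [72, 30, 240, -132] -> [66, 24, 234, -138] -> [234, 66, 24, -138]
  [31, 27, 45, -34, 27, -27, 28, 6] -> [45, -34, 27, -27, 28, 6] -> [-270, 204, -162, 162, -168, -36] -> [-36, -168, 162, -162, 204, -270] -> [-42, -174, 156, -168, 198, -276] -> [198, 156, -42, -168, -174, -276]
  [1, -6, 47, 10, -14, 11, -39, -47, 27] -> [47, 10, -14, 11, -39, -47, 27] -> [-282, -60, 84, -66, 234, 282, -162] -> [-162, 282, 234, -66, 84, -60, -282] -> [-168, 276, 228, -72, 78, -66, -288] -> [276, 228, 78, -66, -72, -168, -288]
  [-32, 46, 7, 1, -5, -14, -31, 46, 38, -49] -> [7, 1, -5, -14, -31, 46, 38, -49] -> [-42, -6, 30, 84, 186, -276, -228, 294] -> [294, -228, -276, 186, 84, 30, -6, -42] -> [288, -234, -282, 180, 78, 24, -12, -48] -> [288, 180, 78, 24, -12, -48, -234, -282]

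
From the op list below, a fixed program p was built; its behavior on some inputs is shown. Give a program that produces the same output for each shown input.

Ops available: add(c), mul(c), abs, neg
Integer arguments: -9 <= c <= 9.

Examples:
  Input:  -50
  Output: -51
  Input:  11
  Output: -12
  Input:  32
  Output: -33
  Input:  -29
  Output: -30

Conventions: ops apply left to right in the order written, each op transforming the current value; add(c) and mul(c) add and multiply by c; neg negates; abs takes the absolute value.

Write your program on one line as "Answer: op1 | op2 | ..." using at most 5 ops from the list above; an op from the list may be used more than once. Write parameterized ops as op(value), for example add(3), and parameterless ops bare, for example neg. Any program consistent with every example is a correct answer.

neg | abs | neg | add(-1)

Check, running the answer program on each example:
  -50 -> 50 -> 50 -> -50 -> -51
  11 -> -11 -> 11 -> -11 -> -12
  32 -> -32 -> 32 -> -32 -> -33
  -29 -> 29 -> 29 -> -29 -> -30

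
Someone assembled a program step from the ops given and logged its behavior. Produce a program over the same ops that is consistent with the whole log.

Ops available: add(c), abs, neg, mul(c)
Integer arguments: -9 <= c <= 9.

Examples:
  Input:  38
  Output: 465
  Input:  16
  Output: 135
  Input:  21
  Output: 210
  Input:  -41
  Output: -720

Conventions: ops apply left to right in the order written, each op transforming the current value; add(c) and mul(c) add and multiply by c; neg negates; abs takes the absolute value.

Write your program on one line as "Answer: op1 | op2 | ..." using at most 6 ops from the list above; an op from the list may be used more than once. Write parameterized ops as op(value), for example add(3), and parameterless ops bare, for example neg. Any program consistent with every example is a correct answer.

add(-4) | add(-3) | mul(5) | neg | mul(3) | neg

Check, running the answer program on each example:
  38 -> 34 -> 31 -> 155 -> -155 -> -465 -> 465
  16 -> 12 -> 9 -> 45 -> -45 -> -135 -> 135
  21 -> 17 -> 14 -> 70 -> -70 -> -210 -> 210
  -41 -> -45 -> -48 -> -240 -> 240 -> 720 -> -720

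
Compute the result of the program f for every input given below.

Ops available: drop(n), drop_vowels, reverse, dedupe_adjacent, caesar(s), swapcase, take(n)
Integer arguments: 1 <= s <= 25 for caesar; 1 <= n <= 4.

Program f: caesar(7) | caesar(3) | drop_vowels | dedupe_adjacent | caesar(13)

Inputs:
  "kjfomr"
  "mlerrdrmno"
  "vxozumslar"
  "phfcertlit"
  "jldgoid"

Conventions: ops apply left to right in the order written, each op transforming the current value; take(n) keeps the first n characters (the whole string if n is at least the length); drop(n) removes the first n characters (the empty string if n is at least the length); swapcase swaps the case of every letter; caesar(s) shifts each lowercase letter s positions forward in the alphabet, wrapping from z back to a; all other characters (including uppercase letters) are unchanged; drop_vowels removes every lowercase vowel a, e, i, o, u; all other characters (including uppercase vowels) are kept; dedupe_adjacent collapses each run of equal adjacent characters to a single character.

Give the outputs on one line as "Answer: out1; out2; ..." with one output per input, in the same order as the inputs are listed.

"gcljo"; "jioaojkl"; "sulwjpixo"; "meczoqifq"; "giadlfa"

Execution, op by op:
  "kjfomr" -> "rqmvty" -> "utpywb" -> "tpywb" -> "tpywb" -> "gcljo"
  "mlerrdrmno" -> "tslyykytuv" -> "wvobbnbwxy" -> "wvbbnbwxy" -> "wvbnbwxy" -> "jioaojkl"
  "vxozumslar" -> "cevgbtzshy" -> "fhyjewcvkb" -> "fhyjwcvkb" -> "fhyjwcvkb" -> "sulwjpixo"
  "phfcertlit" -> "womjlyaspa" -> "zrpmobdvsd" -> "zrpmbdvsd" -> "zrpmbdvsd" -> "meczoqifq"
  "jldgoid" -> "qsknvpk" -> "tvnqysn" -> "tvnqysn" -> "tvnqysn" -> "giadlfa"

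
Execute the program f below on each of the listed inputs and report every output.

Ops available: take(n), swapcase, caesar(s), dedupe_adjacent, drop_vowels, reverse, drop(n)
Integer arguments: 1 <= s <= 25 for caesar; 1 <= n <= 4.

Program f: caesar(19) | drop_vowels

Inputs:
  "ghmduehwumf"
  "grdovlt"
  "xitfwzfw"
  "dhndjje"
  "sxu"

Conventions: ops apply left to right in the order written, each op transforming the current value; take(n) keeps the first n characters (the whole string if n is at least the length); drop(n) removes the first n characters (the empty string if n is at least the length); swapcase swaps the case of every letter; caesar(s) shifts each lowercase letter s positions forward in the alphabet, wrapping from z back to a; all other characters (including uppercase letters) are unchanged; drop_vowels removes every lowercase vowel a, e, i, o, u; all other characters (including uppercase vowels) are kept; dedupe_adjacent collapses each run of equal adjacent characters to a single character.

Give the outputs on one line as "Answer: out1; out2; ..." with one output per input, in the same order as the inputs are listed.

"zfwnxpnfy"; "zkwhm"; "qbmypsyp"; "wgwccx"; "lqn"

Execution, op by op:
  "ghmduehwumf" -> "zafwnxapnfy" -> "zfwnxpnfy"
  "grdovlt" -> "zkwhoem" -> "zkwhm"
  "xitfwzfw" -> "qbmypsyp" -> "qbmypsyp"
  "dhndjje" -> "wagwccx" -> "wgwccx"
  "sxu" -> "lqn" -> "lqn"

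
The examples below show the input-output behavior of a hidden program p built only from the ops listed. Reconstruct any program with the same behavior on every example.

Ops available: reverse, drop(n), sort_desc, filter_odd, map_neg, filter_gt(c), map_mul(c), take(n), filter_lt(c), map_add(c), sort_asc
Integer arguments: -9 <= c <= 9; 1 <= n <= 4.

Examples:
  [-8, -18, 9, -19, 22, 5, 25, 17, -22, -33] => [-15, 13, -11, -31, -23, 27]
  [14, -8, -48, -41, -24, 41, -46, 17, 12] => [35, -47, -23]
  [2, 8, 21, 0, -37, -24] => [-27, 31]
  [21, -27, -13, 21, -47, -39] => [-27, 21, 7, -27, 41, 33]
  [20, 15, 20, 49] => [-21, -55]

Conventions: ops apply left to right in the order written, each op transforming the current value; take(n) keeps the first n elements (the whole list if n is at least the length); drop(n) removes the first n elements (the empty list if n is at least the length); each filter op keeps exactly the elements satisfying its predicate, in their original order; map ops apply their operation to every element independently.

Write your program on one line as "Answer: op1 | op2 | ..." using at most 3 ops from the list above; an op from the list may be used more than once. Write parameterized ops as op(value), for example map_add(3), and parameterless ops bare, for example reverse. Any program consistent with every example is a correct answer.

filter_odd | map_add(6) | map_neg

Check, running the answer program on each example:
  [-8, -18, 9, -19, 22, 5, 25, 17, -22, -33] -> [9, -19, 5, 25, 17, -33] -> [15, -13, 11, 31, 23, -27] -> [-15, 13, -11, -31, -23, 27]
  [14, -8, -48, -41, -24, 41, -46, 17, 12] -> [-41, 41, 17] -> [-35, 47, 23] -> [35, -47, -23]
  [2, 8, 21, 0, -37, -24] -> [21, -37] -> [27, -31] -> [-27, 31]
  [21, -27, -13, 21, -47, -39] -> [21, -27, -13, 21, -47, -39] -> [27, -21, -7, 27, -41, -33] -> [-27, 21, 7, -27, 41, 33]
  [20, 15, 20, 49] -> [15, 49] -> [21, 55] -> [-21, -55]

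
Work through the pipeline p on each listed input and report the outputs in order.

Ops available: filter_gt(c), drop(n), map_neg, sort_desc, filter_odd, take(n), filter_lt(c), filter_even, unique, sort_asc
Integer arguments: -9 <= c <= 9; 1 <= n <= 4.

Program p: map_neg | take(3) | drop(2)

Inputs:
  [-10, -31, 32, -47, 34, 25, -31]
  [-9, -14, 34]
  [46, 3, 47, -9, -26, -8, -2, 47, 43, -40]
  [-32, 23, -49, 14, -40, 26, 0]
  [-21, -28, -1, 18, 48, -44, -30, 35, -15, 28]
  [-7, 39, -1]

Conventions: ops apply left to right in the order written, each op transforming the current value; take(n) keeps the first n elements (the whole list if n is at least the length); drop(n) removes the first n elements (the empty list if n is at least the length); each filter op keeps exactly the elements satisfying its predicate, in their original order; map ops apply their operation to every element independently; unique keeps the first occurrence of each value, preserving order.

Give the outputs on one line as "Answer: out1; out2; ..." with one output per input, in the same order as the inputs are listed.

[-32]; [-34]; [-47]; [49]; [1]; [1]

Execution, op by op:
  [-10, -31, 32, -47, 34, 25, -31] -> [10, 31, -32, 47, -34, -25, 31] -> [10, 31, -32] -> [-32]
  [-9, -14, 34] -> [9, 14, -34] -> [9, 14, -34] -> [-34]
  [46, 3, 47, -9, -26, -8, -2, 47, 43, -40] -> [-46, -3, -47, 9, 26, 8, 2, -47, -43, 40] -> [-46, -3, -47] -> [-47]
  [-32, 23, -49, 14, -40, 26, 0] -> [32, -23, 49, -14, 40, -26, 0] -> [32, -23, 49] -> [49]
  [-21, -28, -1, 18, 48, -44, -30, 35, -15, 28] -> [21, 28, 1, -18, -48, 44, 30, -35, 15, -28] -> [21, 28, 1] -> [1]
  [-7, 39, -1] -> [7, -39, 1] -> [7, -39, 1] -> [1]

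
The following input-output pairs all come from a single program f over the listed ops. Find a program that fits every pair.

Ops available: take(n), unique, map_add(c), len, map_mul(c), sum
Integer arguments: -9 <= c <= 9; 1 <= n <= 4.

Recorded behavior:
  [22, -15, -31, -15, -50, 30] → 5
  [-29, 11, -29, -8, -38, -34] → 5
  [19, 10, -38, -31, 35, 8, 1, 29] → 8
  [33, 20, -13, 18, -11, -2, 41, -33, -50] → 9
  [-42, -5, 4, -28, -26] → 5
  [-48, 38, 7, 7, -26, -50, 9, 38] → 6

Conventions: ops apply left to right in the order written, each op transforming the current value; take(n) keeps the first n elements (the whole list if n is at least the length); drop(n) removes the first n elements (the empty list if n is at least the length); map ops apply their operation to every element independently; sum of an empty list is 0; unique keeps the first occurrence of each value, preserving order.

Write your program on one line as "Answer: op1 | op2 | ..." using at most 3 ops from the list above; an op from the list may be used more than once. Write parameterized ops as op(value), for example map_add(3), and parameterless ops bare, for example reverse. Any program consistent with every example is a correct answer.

map_mul(-1) | unique | len

Check, running the answer program on each example:
  [22, -15, -31, -15, -50, 30] -> [-22, 15, 31, 15, 50, -30] -> [-22, 15, 31, 50, -30] -> 5
  [-29, 11, -29, -8, -38, -34] -> [29, -11, 29, 8, 38, 34] -> [29, -11, 8, 38, 34] -> 5
  [19, 10, -38, -31, 35, 8, 1, 29] -> [-19, -10, 38, 31, -35, -8, -1, -29] -> [-19, -10, 38, 31, -35, -8, -1, -29] -> 8
  [33, 20, -13, 18, -11, -2, 41, -33, -50] -> [-33, -20, 13, -18, 11, 2, -41, 33, 50] -> [-33, -20, 13, -18, 11, 2, -41, 33, 50] -> 9
  [-42, -5, 4, -28, -26] -> [42, 5, -4, 28, 26] -> [42, 5, -4, 28, 26] -> 5
  [-48, 38, 7, 7, -26, -50, 9, 38] -> [48, -38, -7, -7, 26, 50, -9, -38] -> [48, -38, -7, 26, 50, -9] -> 6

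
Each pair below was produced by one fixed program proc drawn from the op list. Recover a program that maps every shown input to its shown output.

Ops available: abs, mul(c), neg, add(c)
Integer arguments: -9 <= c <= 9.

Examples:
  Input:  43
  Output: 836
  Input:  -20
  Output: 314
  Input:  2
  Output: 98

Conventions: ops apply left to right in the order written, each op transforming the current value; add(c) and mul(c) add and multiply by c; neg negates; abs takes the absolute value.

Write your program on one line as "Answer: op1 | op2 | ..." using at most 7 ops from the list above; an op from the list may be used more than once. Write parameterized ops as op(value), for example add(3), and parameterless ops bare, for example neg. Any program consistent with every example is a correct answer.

neg | add(-3) | mul(-2) | mul(-9) | abs | add(8)

Check, running the answer program on each example:
  43 -> -43 -> -46 -> 92 -> -828 -> 828 -> 836
  -20 -> 20 -> 17 -> -34 -> 306 -> 306 -> 314
  2 -> -2 -> -5 -> 10 -> -90 -> 90 -> 98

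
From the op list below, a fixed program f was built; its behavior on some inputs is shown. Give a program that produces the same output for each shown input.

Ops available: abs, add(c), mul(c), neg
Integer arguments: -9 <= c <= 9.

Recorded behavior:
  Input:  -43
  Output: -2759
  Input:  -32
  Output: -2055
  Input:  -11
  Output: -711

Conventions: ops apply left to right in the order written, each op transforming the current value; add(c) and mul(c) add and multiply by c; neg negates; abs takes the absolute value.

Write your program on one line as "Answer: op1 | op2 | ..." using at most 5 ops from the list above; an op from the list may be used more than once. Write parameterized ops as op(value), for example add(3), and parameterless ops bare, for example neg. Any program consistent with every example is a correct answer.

neg | mul(8) | mul(8) | add(7) | neg

Check, running the answer program on each example:
  -43 -> 43 -> 344 -> 2752 -> 2759 -> -2759
  -32 -> 32 -> 256 -> 2048 -> 2055 -> -2055
  -11 -> 11 -> 88 -> 704 -> 711 -> -711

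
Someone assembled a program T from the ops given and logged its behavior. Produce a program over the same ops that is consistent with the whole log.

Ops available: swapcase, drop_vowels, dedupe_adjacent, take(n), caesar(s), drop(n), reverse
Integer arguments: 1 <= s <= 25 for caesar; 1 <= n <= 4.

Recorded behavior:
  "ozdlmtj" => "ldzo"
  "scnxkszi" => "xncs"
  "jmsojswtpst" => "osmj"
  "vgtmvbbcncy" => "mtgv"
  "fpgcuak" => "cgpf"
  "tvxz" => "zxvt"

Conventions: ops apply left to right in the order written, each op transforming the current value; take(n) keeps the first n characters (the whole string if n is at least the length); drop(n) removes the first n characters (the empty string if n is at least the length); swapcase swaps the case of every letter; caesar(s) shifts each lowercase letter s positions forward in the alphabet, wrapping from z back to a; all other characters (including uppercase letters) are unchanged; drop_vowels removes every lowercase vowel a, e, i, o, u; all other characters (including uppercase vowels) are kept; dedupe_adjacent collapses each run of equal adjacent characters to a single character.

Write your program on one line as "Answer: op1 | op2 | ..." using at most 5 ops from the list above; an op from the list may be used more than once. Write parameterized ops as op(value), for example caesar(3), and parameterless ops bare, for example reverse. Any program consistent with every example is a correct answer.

swapcase | dedupe_adjacent | take(4) | reverse | swapcase

Check, running the answer program on each example:
  "ozdlmtj" -> "OZDLMTJ" -> "OZDLMTJ" -> "OZDL" -> "LDZO" -> "ldzo"
  "scnxkszi" -> "SCNXKSZI" -> "SCNXKSZI" -> "SCNX" -> "XNCS" -> "xncs"
  "jmsojswtpst" -> "JMSOJSWTPST" -> "JMSOJSWTPST" -> "JMSO" -> "OSMJ" -> "osmj"
  "vgtmvbbcncy" -> "VGTMVBBCNCY" -> "VGTMVBCNCY" -> "VGTM" -> "MTGV" -> "mtgv"
  "fpgcuak" -> "FPGCUAK" -> "FPGCUAK" -> "FPGC" -> "CGPF" -> "cgpf"
  "tvxz" -> "TVXZ" -> "TVXZ" -> "TVXZ" -> "ZXVT" -> "zxvt"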